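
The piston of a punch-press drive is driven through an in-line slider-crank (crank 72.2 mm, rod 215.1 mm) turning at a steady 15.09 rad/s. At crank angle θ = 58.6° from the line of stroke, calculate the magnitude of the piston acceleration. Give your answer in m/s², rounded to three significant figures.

ω = 15.09 rad/s
x(θ) = r cosθ + √(L² − r² sin²θ); with ω constant, a = ω²·d²x/dθ².
d²x/dθ² = −r cosθ − r²(cos2θ)/√u − r⁴ sin²2θ/(4u^{3/2}),  u = L² − r² sin²θ = 0.0424702 m².
Substituting r = 0.0722 m, L = 0.2151 m, θ = 58.6°: d²x/dθ² = -0.026669 m.
a = ω²·d²x/dθ² = (15.09)²·(-0.026669) = -6.0727 m/s²;  |a| = 6.0727 m/s².

6.07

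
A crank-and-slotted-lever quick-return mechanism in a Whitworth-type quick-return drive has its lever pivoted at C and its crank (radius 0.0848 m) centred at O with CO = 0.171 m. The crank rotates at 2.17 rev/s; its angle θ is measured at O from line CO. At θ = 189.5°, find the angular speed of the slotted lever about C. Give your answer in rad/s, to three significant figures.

ω = 13.63 rad/s (from 2.17 rev/s).
Crank pin A relative to C: A = (d + r cosθ, r sinθ); lever angle φ = atan2(r sinθ, d + r cosθ).
Differentiating tanφ: φ̇ = rω(d cosθ + r)/(d² + r² + 2dr cosθ).
d² + r² + 2dr cosθ = |CA|² = 0.00782818 m²;  d cosθ + r = -0.083855 m.
|ω_lever| = |0.0848·13.63·-0.083855| / 0.00782818 = 12.385 rad/s.

12.4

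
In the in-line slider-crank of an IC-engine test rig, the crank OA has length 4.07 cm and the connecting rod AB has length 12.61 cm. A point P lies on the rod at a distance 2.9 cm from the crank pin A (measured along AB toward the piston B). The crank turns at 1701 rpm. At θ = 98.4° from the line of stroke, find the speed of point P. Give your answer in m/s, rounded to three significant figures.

7.14

ω = 178.1 rad/s.  Crank-pin speed |V_A| = rω = 7.2498 m/s, perpendicular to OA.
Rod angle: sinφ = −(r/L) sinθ ⇒ φ = -18.620°; ω_rod = −rω cosθ/√(L²−r²sin²θ) = +8.8626 rad/s.
V_P = V_A + ω_rod × AP, with AP = 0.029 m along the rod.
Components: V_Px = −rω sinθ − a·ω_rod·sinφ = -7.09 m/s;  V_Py = rω cosθ + a·ω_rod·cosφ = -0.81551 m/s.
|V_P| = √(V_Px² + V_Py²) = 7.1367 m/s.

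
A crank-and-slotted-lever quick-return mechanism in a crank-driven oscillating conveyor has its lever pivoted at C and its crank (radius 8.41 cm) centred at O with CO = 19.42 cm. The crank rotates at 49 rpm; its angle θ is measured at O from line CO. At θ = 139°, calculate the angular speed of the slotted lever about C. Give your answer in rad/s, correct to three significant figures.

1.34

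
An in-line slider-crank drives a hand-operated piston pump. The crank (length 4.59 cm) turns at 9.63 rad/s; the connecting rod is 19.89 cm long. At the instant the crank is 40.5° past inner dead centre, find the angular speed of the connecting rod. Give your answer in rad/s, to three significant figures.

1.71

ω = 9.63 rad/s
The rod makes angle φ with the slider axis where L sinφ = r sinθ; differentiating, L cosφ·φ̇ = r ω cosθ.
L cosφ = √(L² − r² sin²θ) = 0.19665 m.
|ω_rod| = r ω |cosθ| / √(L² − r² sin²θ) = 0.0459·9.63·0.76041/0.19665 = 1.7092 rad/s.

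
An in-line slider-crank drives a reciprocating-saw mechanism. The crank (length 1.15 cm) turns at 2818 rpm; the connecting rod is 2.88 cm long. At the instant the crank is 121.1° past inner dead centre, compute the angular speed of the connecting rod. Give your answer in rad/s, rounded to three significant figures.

64.8

ω = 295.1 rad/s (converted from 2818 rpm).
The rod makes angle φ with the slider axis where L sinφ = r sinθ; differentiating, L cosφ·φ̇ = r ω cosθ.
L cosφ = √(L² − r² sin²θ) = 0.027064 m.
|ω_rod| = r ω |cosθ| / √(L² − r² sin²θ) = 0.0115·295.1·0.51653/0.027064 = 64.769 rad/s.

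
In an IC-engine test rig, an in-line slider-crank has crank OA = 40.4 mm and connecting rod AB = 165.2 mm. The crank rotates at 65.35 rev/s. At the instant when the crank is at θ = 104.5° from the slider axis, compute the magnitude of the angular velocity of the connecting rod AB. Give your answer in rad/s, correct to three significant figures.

25.9

ω = 410.6 rad/s (converted from 65.35 rev/s).
The rod makes angle φ with the slider axis where L sinφ = r sinθ; differentiating, L cosφ·φ̇ = r ω cosθ.
L cosφ = √(L² − r² sin²θ) = 0.1605 m.
|ω_rod| = r ω |cosθ| / √(L² − r² sin²θ) = 0.0404·410.6·0.25038/0.1605 = 25.878 rad/s.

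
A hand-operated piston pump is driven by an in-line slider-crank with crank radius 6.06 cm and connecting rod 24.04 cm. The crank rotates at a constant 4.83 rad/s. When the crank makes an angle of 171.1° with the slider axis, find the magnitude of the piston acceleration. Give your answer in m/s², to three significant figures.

ω = 4.83 rad/s
x(θ) = r cosθ + √(L² − r² sin²θ); with ω constant, a = ω²·d²x/dθ².
d²x/dθ² = −r cosθ − r²(cos2θ)/√u − r⁴ sin²2θ/(4u^{3/2}),  u = L² − r² sin²θ = 0.0577043 m².
Substituting r = 0.0606 m, L = 0.2404 m, θ = 171.1°: d²x/dθ² = +0.045292 m.
a = ω²·d²x/dθ² = (4.83)²·(+0.045292) = +1.0566 m/s²;  |a| = 1.0566 m/s².

1.06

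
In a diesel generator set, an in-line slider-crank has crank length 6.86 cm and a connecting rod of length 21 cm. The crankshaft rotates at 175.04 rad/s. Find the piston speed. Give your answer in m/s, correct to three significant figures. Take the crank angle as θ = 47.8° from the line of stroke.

ω = 175 rad/s
For an in-line slider-crank, x = r cosθ + √(L² − r² sin²θ), so v = −rω sinθ·[1 + r cosθ/√(L² − r² sin²θ)].
With r = 0.0686 m, L = 0.21 m, θ = 47.8°: √(L² − r² sin²θ) = 0.20376 m.
v = −0.0686·175·0.74080·[1 + 0.0686·0.67172/0.20376] = -10.907 m/s.
|v| = 10.907 m/s.

10.9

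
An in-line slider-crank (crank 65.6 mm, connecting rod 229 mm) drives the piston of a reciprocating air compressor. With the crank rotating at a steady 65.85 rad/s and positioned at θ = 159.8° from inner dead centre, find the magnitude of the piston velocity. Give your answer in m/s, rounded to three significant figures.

1.09

ω = 65.85 rad/s
For an in-line slider-crank, x = r cosθ + √(L² − r² sin²θ), so v = −rω sinθ·[1 + r cosθ/√(L² − r² sin²θ)].
With r = 0.0656 m, L = 0.229 m, θ = 159.8°: √(L² − r² sin²θ) = 0.22788 m.
v = −0.0656·65.85·0.34530·[1 + 0.0656·-0.93849/0.22788] = -1.0886 m/s.
|v| = 1.0886 m/s.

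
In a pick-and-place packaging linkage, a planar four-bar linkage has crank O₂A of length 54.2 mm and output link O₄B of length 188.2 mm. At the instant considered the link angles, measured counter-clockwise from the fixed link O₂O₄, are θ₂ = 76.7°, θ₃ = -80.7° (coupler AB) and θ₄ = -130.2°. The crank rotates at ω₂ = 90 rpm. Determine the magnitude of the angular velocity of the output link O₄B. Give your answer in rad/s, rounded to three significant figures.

1.37

ω₂ = 9.425 rad/s (from 90 rpm).
Differentiating the loop-closure r₂e^{iθ₂}+r₃e^{iθ₃}=r₁+r₄e^{iθ₄} gives r₂ω₂e^{iθ₂}+r₃ω₃e^{iθ₃}=r₄ω₄e^{iθ₄}.
Eliminating the other unknown: ω₄ = r₂ω₂ sin(θ₂−θ₃) / [r₄ sin(θ₄−θ₃)].
Numerator sine = +0.38430; denominator sine = -0.76041.
Result = 0.0542·9.425·(+0.38430) / (0.1882·(-0.76041)) = -1.3717 rad/s; magnitude 1.3717 rad/s.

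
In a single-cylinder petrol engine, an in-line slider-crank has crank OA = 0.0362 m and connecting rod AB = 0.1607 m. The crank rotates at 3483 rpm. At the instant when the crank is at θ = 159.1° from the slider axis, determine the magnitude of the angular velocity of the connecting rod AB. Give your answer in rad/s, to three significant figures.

77.0

ω = 364.7 rad/s (converted from 3483 rpm).
The rod makes angle φ with the slider axis where L sinφ = r sinθ; differentiating, L cosφ·φ̇ = r ω cosθ.
L cosφ = √(L² − r² sin²θ) = 0.16018 m.
|ω_rod| = r ω |cosθ| / √(L² − r² sin²θ) = 0.0362·364.7·0.93420/0.16018 = 77.006 rad/s.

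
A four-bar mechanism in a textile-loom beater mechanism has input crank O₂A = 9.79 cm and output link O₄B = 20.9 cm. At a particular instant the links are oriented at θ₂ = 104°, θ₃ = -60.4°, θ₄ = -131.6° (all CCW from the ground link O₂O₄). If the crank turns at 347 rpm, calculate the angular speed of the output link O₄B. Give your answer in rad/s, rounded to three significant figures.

ω₂ = 36.34 rad/s (from 347 rpm).
Differentiating the loop-closure r₂e^{iθ₂}+r₃e^{iθ₃}=r₁+r₄e^{iθ₄} gives r₂ω₂e^{iθ₂}+r₃ω₃e^{iθ₃}=r₄ω₄e^{iθ₄}.
Eliminating the other unknown: ω₄ = r₂ω₂ sin(θ₂−θ₃) / [r₄ sin(θ₄−θ₃)].
Numerator sine = +0.26892; denominator sine = -0.94665.
Result = 0.0979·36.34·(+0.26892) / (0.209·(-0.94665)) = -4.8354 rad/s; magnitude 4.8354 rad/s.

4.84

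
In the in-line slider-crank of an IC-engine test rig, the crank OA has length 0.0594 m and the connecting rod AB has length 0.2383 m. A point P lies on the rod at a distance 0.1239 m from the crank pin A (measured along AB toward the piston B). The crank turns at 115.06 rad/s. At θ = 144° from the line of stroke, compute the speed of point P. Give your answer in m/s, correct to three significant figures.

4.47

ω = 115.1 rad/s.  Crank-pin speed |V_A| = rω = 6.8346 m/s, perpendicular to OA.
Rod angle: sinφ = −(r/L) sinθ ⇒ φ = -8.425°; ω_rod = −rω cosθ/√(L²−r²sin²θ) = +23.456 rad/s.
V_P = V_A + ω_rod × AP, with AP = 0.1239 m along the rod.
Components: V_Px = −rω sinθ − a·ω_rod·sinφ = -3.5915 m/s;  V_Py = rω cosθ + a·ω_rod·cosφ = -2.6544 m/s.
|V_P| = √(V_Px² + V_Py²) = 4.4659 m/s.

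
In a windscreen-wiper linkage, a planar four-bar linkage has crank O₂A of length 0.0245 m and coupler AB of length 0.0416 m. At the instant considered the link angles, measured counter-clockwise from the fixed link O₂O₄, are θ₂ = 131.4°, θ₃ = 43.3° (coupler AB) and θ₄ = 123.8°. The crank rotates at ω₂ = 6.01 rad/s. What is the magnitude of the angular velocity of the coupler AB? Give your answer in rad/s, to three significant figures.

0.475

ω₂ = 6.01 rad/s
Differentiating the loop-closure r₂e^{iθ₂}+r₃e^{iθ₃}=r₁+r₄e^{iθ₄} gives r₂ω₂e^{iθ₂}+r₃ω₃e^{iθ₃}=r₄ω₄e^{iθ₄}.
Eliminating the other unknown: ω₃ = r₂ω₂ sin(θ₄−θ₂) / [r₃ sin(θ₃−θ₄)].
Numerator sine = -0.13226; denominator sine = -0.98629.
Result = 0.0245·6.01·(-0.13226) / (0.0416·(-0.98629)) = +0.47464 rad/s; magnitude 0.47464 rad/s.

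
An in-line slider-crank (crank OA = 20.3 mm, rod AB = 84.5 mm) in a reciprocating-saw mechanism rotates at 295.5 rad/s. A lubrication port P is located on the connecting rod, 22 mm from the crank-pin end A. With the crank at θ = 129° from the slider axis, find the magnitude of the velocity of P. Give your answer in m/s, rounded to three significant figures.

5.27

ω = 295.5 rad/s.  Crank-pin speed |V_A| = rω = 5.9987 m/s, perpendicular to OA.
Rod angle: sinφ = −(r/L) sinθ ⇒ φ = -10.760°; ω_rod = −rω cosθ/√(L²−r²sin²θ) = +45.475 rad/s.
V_P = V_A + ω_rod × AP, with AP = 0.022 m along the rod.
Components: V_Px = −rω sinθ − a·ω_rod·sinφ = -4.475 m/s;  V_Py = rω cosθ + a·ω_rod·cosφ = -2.7922 m/s.
|V_P| = √(V_Px² + V_Py²) = 5.2747 m/s.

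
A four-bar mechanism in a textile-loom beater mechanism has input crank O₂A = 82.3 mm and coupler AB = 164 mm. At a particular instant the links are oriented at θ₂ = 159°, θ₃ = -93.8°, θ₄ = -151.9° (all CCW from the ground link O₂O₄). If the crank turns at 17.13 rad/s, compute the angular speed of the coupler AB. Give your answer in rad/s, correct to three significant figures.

ω₂ = 17.13 rad/s
Differentiating the loop-closure r₂e^{iθ₂}+r₃e^{iθ₃}=r₁+r₄e^{iθ₄} gives r₂ω₂e^{iθ₂}+r₃ω₃e^{iθ₃}=r₄ω₄e^{iθ₄}.
Eliminating the other unknown: ω₃ = r₂ω₂ sin(θ₄−θ₂) / [r₃ sin(θ₃−θ₄)].
Numerator sine = +0.75585; denominator sine = +0.84897.
Result = 0.0823·17.13·(+0.75585) / (0.164·(+0.84897)) = +7.6535 rad/s; magnitude 7.6535 rad/s.

7.65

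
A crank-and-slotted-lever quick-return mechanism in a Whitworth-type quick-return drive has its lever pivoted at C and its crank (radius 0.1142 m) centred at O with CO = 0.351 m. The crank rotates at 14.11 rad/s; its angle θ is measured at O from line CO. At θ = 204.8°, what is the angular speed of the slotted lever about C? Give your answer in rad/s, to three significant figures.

5.19

ω = 14.11 rad/s
Crank pin A relative to C: A = (d + r cosθ, r sinθ); lever angle φ = atan2(r sinθ, d + r cosθ).
Differentiating tanφ: φ̇ = rω(d cosθ + r)/(d² + r² + 2dr cosθ).
d² + r² + 2dr cosθ = |CA|² = 0.0634676 m²;  d cosθ + r = -0.20443 m.
|ω_lever| = |0.1142·14.11·-0.20443| / 0.0634676 = 5.1902 rad/s.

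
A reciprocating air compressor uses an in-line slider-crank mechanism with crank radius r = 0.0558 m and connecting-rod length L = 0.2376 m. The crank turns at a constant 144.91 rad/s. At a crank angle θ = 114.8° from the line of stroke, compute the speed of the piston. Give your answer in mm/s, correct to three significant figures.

6600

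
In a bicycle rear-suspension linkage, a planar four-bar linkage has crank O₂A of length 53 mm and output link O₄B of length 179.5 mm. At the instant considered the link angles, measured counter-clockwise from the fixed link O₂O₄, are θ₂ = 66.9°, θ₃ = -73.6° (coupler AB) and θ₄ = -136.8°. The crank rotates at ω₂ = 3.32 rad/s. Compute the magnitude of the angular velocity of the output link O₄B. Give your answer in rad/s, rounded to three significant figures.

ω₂ = 3.32 rad/s
Differentiating the loop-closure r₂e^{iθ₂}+r₃e^{iθ₃}=r₁+r₄e^{iθ₄} gives r₂ω₂e^{iθ₂}+r₃ω₃e^{iθ₃}=r₄ω₄e^{iθ₄}.
Eliminating the other unknown: ω₄ = r₂ω₂ sin(θ₂−θ₃) / [r₄ sin(θ₄−θ₃)].
Numerator sine = +0.63608; denominator sine = -0.89259.
Result = 0.053·3.32·(+0.63608) / (0.1795·(-0.89259)) = -0.69857 rad/s; magnitude 0.69857 rad/s.

0.699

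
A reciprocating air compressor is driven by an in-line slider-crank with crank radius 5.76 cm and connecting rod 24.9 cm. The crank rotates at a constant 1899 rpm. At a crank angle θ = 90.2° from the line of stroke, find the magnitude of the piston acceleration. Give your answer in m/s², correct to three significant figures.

550

ω = 2π·1899/60 = 198.9 rad/s
x(θ) = r cosθ + √(L² − r² sin²θ); with ω constant, a = ω²·d²x/dθ².
d²x/dθ² = −r cosθ − r²(cos2θ)/√u − r⁴ sin²2θ/(4u^{3/2}),  u = L² − r² sin²θ = 0.0586833 m².
Substituting r = 0.0576 m, L = 0.249 m, θ = 90.2°: d²x/dθ² = +0.013897 m.
a = ω²·d²x/dθ² = (198.9)²·(+0.013897) = +549.56 m/s²;  |a| = 549.56 m/s².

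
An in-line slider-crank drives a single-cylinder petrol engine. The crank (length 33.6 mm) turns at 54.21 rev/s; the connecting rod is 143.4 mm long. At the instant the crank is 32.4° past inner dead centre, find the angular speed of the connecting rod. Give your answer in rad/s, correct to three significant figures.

ω = 340.6 rad/s (converted from 54.21 rev/s).
The rod makes angle φ with the slider axis where L sinφ = r sinθ; differentiating, L cosφ·φ̇ = r ω cosθ.
L cosφ = √(L² − r² sin²θ) = 0.14227 m.
|ω_rod| = r ω |cosθ| / √(L² − r² sin²θ) = 0.0336·340.6·0.84433/0.14227 = 67.922 rad/s.

67.9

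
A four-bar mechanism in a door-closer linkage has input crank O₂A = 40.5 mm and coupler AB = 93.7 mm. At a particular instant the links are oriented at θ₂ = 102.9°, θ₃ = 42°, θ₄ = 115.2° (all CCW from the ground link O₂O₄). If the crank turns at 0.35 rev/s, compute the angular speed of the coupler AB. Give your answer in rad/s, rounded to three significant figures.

ω₂ = 2.199 rad/s (from 0.35 rev/s).
Differentiating the loop-closure r₂e^{iθ₂}+r₃e^{iθ₃}=r₁+r₄e^{iθ₄} gives r₂ω₂e^{iθ₂}+r₃ω₃e^{iθ₃}=r₄ω₄e^{iθ₄}.
Eliminating the other unknown: ω₃ = r₂ω₂ sin(θ₄−θ₂) / [r₃ sin(θ₃−θ₄)].
Numerator sine = +0.21303; denominator sine = -0.95732.
Result = 0.0405·2.199·(+0.21303) / (0.0937·(-0.95732)) = -0.21152 rad/s; magnitude 0.21152 rad/s.

0.212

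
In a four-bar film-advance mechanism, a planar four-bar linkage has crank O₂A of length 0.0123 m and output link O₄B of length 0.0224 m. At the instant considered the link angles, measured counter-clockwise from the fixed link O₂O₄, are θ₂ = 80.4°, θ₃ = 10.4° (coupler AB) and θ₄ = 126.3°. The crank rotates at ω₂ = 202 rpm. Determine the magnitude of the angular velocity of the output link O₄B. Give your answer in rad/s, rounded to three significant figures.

ω₂ = 21.15 rad/s (from 202 rpm).
Differentiating the loop-closure r₂e^{iθ₂}+r₃e^{iθ₃}=r₁+r₄e^{iθ₄} gives r₂ω₂e^{iθ₂}+r₃ω₃e^{iθ₃}=r₄ω₄e^{iθ₄}.
Eliminating the other unknown: ω₄ = r₂ω₂ sin(θ₂−θ₃) / [r₄ sin(θ₄−θ₃)].
Numerator sine = +0.93969; denominator sine = +0.89956.
Result = 0.0123·21.15·(+0.93969) / (0.0224·(+0.89956)) = +12.134 rad/s; magnitude 12.134 rad/s.

12.1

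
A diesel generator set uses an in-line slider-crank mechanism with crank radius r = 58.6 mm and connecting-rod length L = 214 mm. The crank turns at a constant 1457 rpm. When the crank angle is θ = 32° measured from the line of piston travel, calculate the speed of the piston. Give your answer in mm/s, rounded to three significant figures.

ω = 2π·1457/60 = 152.6 rad/s
For an in-line slider-crank, x = r cosθ + √(L² − r² sin²θ), so v = −rω sinθ·[1 + r cosθ/√(L² − r² sin²θ)].
With r = 0.0586 m, L = 0.214 m, θ = 32°: √(L² − r² sin²θ) = 0.21173 m.
v = −0.0586·152.6·0.52992·[1 + 0.0586·0.84805/0.21173] = -5.85 m/s.
|v| = 5.85 m/s = 5850 mm/s.

5850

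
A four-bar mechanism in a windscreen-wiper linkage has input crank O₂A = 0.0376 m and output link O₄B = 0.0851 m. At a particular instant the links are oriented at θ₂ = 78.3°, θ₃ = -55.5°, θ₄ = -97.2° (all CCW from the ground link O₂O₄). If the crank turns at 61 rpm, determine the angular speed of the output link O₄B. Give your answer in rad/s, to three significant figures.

ω₂ = 6.388 rad/s (from 61 rpm).
Differentiating the loop-closure r₂e^{iθ₂}+r₃e^{iθ₃}=r₁+r₄e^{iθ₄} gives r₂ω₂e^{iθ₂}+r₃ω₃e^{iθ₃}=r₄ω₄e^{iθ₄}.
Eliminating the other unknown: ω₄ = r₂ω₂ sin(θ₂−θ₃) / [r₄ sin(θ₄−θ₃)].
Numerator sine = +0.72176; denominator sine = -0.66523.
Result = 0.0376·6.388·(+0.72176) / (0.0851·(-0.66523)) = -3.0622 rad/s; magnitude 3.0622 rad/s.

3.06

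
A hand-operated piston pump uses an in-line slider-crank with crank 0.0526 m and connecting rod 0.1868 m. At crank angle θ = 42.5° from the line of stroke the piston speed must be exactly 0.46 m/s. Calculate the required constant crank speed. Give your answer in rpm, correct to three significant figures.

For an in-line slider-crank, |v_piston| = rω|sinθ|·[1 + r cosθ/√(L² − r² sin²θ)].
With r = 0.0526 m, L = 0.1868 m, θ = 42.5°: the bracketed kinematic factor |dx/dθ| = 0.043051 m.
ω = v/|dx/dθ| = 0.46/0.043051 = 10.685 rad/s.
N = 60ω/(2π) = 102.03 rpm.

102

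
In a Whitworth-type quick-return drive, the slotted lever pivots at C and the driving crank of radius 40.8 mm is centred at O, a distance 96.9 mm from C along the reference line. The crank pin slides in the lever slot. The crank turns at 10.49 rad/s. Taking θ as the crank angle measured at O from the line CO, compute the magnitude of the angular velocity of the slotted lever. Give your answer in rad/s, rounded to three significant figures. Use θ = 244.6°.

ω = 10.49 rad/s
Crank pin A relative to C: A = (d + r cosθ, r sinθ); lever angle φ = atan2(r sinθ, d + r cosθ).
Differentiating tanφ: φ̇ = rω(d cosθ + r)/(d² + r² + 2dr cosθ).
d² + r² + 2dr cosθ = |CA|² = 0.00766264 m²;  d cosθ + r = -0.00076381 m.
|ω_lever| = |0.0408·10.49·-0.00076381| / 0.00766264 = 0.042662 rad/s.

0.0427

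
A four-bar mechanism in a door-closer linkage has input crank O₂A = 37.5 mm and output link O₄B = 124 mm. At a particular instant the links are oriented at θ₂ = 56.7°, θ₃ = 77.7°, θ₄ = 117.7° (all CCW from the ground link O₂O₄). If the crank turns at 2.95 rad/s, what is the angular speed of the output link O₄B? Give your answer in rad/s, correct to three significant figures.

ω₂ = 2.95 rad/s
Differentiating the loop-closure r₂e^{iθ₂}+r₃e^{iθ₃}=r₁+r₄e^{iθ₄} gives r₂ω₂e^{iθ₂}+r₃ω₃e^{iθ₃}=r₄ω₄e^{iθ₄}.
Eliminating the other unknown: ω₄ = r₂ω₂ sin(θ₂−θ₃) / [r₄ sin(θ₄−θ₃)].
Numerator sine = -0.35837; denominator sine = +0.64279.
Result = 0.0375·2.95·(-0.35837) / (0.124·(+0.64279)) = -0.49739 rad/s; magnitude 0.49739 rad/s.

0.497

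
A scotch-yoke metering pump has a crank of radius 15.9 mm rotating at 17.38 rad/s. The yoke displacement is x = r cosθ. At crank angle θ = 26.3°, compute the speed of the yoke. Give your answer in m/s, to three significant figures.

0.122

ω = 17.38 rad/s
x = r cosθ ⇒ ẋ = −rω sinθ.
|v| = rω|sinθ| = 0.0159·17.38·|sin 26.3°| = 0.12244 m/s.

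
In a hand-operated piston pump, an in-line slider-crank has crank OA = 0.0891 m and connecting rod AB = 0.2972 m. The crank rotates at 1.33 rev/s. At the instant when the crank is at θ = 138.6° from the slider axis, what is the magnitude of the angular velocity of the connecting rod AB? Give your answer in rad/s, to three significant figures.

ω = 8.357 rad/s (converted from 1.33 rev/s).
The rod makes angle φ with the slider axis where L sinφ = r sinθ; differentiating, L cosφ·φ̇ = r ω cosθ.
L cosφ = √(L² − r² sin²θ) = 0.2913 m.
|ω_rod| = r ω |cosθ| / √(L² − r² sin²θ) = 0.0891·8.357·0.75011/0.2913 = 1.9173 rad/s.

1.92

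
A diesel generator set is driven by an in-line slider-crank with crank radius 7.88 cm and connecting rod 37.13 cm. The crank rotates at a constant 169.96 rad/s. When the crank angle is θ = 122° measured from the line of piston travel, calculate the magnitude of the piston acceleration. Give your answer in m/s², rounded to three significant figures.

ω = 170 rad/s
x(θ) = r cosθ + √(L² − r² sin²θ); with ω constant, a = ω²·d²x/dθ².
d²x/dθ² = −r cosθ − r²(cos2θ)/√u − r⁴ sin²2θ/(4u^{3/2}),  u = L² − r² sin²θ = 0.133398 m².
Substituting r = 0.0788 m, L = 0.3713 m, θ = 122°: d²x/dθ² = +0.049051 m.
a = ω²·d²x/dθ² = (170)²·(+0.049051) = +1416.9 m/s²;  |a| = 1416.9 m/s².

1420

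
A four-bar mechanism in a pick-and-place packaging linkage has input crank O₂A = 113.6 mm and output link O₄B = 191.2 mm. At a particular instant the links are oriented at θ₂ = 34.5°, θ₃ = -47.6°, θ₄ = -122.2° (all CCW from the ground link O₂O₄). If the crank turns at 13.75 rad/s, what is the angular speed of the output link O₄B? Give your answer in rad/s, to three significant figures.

ω₂ = 13.75 rad/s
Differentiating the loop-closure r₂e^{iθ₂}+r₃e^{iθ₃}=r₁+r₄e^{iθ₄} gives r₂ω₂e^{iθ₂}+r₃ω₃e^{iθ₃}=r₄ω₄e^{iθ₄}.
Eliminating the other unknown: ω₄ = r₂ω₂ sin(θ₂−θ₃) / [r₄ sin(θ₄−θ₃)].
Numerator sine = +0.99051; denominator sine = -0.96410.
Result = 0.1136·13.75·(+0.99051) / (0.1912·(-0.96410)) = -8.3933 rad/s; magnitude 8.3933 rad/s.

8.39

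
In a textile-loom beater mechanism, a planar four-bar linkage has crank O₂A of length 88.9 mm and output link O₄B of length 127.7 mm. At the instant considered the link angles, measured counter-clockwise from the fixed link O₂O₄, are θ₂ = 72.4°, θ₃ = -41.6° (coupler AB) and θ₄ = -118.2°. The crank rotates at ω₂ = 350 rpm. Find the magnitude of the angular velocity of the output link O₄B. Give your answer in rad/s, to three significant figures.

24.0

ω₂ = 36.65 rad/s (from 350 rpm).
Differentiating the loop-closure r₂e^{iθ₂}+r₃e^{iθ₃}=r₁+r₄e^{iθ₄} gives r₂ω₂e^{iθ₂}+r₃ω₃e^{iθ₃}=r₄ω₄e^{iθ₄}.
Eliminating the other unknown: ω₄ = r₂ω₂ sin(θ₂−θ₃) / [r₄ sin(θ₄−θ₃)].
Numerator sine = +0.91355; denominator sine = -0.97278.
Result = 0.0889·36.65·(+0.91355) / (0.1277·(-0.97278)) = -23.962 rad/s; magnitude 23.962 rad/s.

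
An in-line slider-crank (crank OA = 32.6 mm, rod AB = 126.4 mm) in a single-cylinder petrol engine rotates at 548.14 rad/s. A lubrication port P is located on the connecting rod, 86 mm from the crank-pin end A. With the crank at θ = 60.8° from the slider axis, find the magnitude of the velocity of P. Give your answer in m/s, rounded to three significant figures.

17.2

ω = 548.1 rad/s.  Crank-pin speed |V_A| = rω = 17.869 m/s, perpendicular to OA.
Rod angle: sinφ = −(r/L) sinθ ⇒ φ = -13.011°; ω_rod = −rω cosθ/√(L²−r²sin²θ) = -70.787 rad/s.
V_P = V_A + ω_rod × AP, with AP = 0.086 m along the rod.
Components: V_Px = −rω sinθ − a·ω_rod·sinφ = -16.969 m/s;  V_Py = rω cosθ + a·ω_rod·cosφ = +2.7864 m/s.
|V_P| = √(V_Px² + V_Py²) = 17.196 m/s.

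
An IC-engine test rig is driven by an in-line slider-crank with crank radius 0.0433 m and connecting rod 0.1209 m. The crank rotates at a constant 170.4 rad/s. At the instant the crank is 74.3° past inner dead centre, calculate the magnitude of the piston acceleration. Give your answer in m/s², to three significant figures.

64.5

ω = 170.4 rad/s
x(θ) = r cosθ + √(L² − r² sin²θ); with ω constant, a = ω²·d²x/dθ².
d²x/dθ² = −r cosθ − r²(cos2θ)/√u − r⁴ sin²2θ/(4u^{3/2}),  u = L² − r² sin²θ = 0.0128792 m².
Substituting r = 0.0433 m, L = 0.1209 m, θ = 74.3°: d²x/dθ² = +0.0022211 m.
a = ω²·d²x/dθ² = (170.4)²·(+0.0022211) = +64.493 m/s²;  |a| = 64.493 m/s².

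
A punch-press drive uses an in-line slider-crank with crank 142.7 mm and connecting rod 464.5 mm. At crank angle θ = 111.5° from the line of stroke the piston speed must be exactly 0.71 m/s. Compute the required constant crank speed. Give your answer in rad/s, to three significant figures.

6.06

For an in-line slider-crank, |v_piston| = rω|sinθ|·[1 + r cosθ/√(L² − r² sin²θ)].
With r = 0.1427 m, L = 0.4645 m, θ = 111.5°: the bracketed kinematic factor |dx/dθ| = 0.11717 m.
ω = v/|dx/dθ| = 0.71/0.11717 = 6.0595 rad/s.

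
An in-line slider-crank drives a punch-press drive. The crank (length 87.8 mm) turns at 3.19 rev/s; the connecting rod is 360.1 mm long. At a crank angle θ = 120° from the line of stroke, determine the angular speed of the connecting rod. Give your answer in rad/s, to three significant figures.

ω = 20.04 rad/s (converted from 3.19 rev/s).
The rod makes angle φ with the slider axis where L sinφ = r sinθ; differentiating, L cosφ·φ̇ = r ω cosθ.
L cosφ = √(L² − r² sin²θ) = 0.35198 m.
|ω_rod| = r ω |cosθ| / √(L² − r² sin²θ) = 0.0878·20.04·0.50000/0.35198 = 2.4999 rad/s.

2.50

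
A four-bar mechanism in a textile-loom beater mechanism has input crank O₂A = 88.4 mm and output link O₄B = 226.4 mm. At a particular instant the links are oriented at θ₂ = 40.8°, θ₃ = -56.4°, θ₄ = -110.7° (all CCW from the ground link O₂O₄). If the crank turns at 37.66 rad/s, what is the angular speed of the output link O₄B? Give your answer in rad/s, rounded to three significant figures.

18.0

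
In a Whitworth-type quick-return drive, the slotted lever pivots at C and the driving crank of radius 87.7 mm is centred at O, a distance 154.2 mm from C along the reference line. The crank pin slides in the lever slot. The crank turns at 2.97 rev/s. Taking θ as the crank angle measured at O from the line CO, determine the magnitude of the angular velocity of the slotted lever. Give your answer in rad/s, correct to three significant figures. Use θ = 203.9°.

12.9

ω = 18.66 rad/s (from 2.97 rev/s).
Crank pin A relative to C: A = (d + r cosθ, r sinθ); lever angle φ = atan2(r sinθ, d + r cosθ).
Differentiating tanφ: φ̇ = rω(d cosθ + r)/(d² + r² + 2dr cosθ).
d² + r² + 2dr cosθ = |CA|² = 0.0067414 m²;  d cosθ + r = -0.053278 m.
|ω_lever| = |0.0877·18.66·-0.053278| / 0.0067414 = 12.934 rad/s.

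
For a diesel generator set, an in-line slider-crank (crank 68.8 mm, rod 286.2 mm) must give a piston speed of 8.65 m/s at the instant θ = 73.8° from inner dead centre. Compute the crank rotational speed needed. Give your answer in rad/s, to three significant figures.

For an in-line slider-crank, |v_piston| = rω|sinθ|·[1 + r cosθ/√(L² − r² sin²θ)].
With r = 0.0688 m, L = 0.2862 m, θ = 73.8°: the bracketed kinematic factor |dx/dθ| = 0.070622 m.
ω = v/|dx/dθ| = 8.65/0.070622 = 122.48 rad/s.

122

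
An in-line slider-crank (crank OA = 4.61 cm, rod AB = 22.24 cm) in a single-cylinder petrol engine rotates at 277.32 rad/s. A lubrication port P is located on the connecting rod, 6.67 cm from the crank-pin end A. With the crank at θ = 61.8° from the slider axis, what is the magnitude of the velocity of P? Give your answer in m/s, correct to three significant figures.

ω = 277.3 rad/s.  Crank-pin speed |V_A| = rω = 12.784 m/s, perpendicular to OA.
Rod angle: sinφ = −(r/L) sinθ ⇒ φ = -10.526°; ω_rod = −rω cosθ/√(L²−r²sin²θ) = -27.629 rad/s.
V_P = V_A + ω_rod × AP, with AP = 0.0667 m along the rod.
Components: V_Px = −rω sinθ − a·ω_rod·sinφ = -11.604 m/s;  V_Py = rω cosθ + a·ω_rod·cosφ = +4.2295 m/s.
|V_P| = √(V_Px² + V_Py²) = 12.35 m/s.

12.4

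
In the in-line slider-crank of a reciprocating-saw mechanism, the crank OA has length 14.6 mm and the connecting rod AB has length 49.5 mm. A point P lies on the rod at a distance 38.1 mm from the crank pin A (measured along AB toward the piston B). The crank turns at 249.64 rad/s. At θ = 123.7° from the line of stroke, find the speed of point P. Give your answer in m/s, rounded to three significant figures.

2.68

ω = 249.6 rad/s.  Crank-pin speed |V_A| = rω = 3.6447 m/s, perpendicular to OA.
Rod angle: sinφ = −(r/L) sinθ ⇒ φ = -14.205°; ω_rod = −rω cosθ/√(L²−r²sin²θ) = +42.142 rad/s.
V_P = V_A + ω_rod × AP, with AP = 0.0381 m along the rod.
Components: V_Px = −rω sinθ − a·ω_rod·sinφ = -2.6383 m/s;  V_Py = rω cosθ + a·ω_rod·cosφ = -0.46573 m/s.
|V_P| = √(V_Px² + V_Py²) = 2.6791 m/s.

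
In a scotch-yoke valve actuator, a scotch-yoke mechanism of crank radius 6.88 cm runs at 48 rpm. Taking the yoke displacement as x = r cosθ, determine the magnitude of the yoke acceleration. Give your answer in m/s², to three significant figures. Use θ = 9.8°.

1.71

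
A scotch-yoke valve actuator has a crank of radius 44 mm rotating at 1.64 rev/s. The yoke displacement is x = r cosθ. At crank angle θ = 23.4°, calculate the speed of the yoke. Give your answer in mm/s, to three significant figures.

180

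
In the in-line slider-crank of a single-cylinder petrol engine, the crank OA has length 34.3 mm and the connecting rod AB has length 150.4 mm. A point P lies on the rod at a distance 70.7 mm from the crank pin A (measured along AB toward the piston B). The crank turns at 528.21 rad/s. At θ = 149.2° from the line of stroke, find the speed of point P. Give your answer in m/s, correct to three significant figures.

ω = 528.2 rad/s.  Crank-pin speed |V_A| = rω = 18.118 m/s, perpendicular to OA.
Rod angle: sinφ = −(r/L) sinθ ⇒ φ = -6.706°; ω_rod = −rω cosθ/√(L²−r²sin²θ) = +104.19 rad/s.
V_P = V_A + ω_rod × AP, with AP = 0.0707 m along the rod.
Components: V_Px = −rω sinθ − a·ω_rod·sinφ = -8.4168 m/s;  V_Py = rω cosθ + a·ω_rod·cosφ = -8.2468 m/s.
|V_P| = √(V_Px² + V_Py²) = 11.784 m/s.

11.8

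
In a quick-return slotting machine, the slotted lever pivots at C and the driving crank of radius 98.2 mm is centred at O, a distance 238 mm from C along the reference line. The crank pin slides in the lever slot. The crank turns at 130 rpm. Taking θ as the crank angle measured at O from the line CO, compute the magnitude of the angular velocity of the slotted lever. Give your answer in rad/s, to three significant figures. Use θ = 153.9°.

6.35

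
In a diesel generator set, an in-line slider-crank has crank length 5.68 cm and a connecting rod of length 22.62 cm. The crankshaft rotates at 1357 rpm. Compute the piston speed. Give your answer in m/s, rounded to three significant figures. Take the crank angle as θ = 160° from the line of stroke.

2.11

ω = 2π·1357/60 = 142.1 rad/s
For an in-line slider-crank, x = r cosθ + √(L² − r² sin²θ), so v = −rω sinθ·[1 + r cosθ/√(L² − r² sin²θ)].
With r = 0.0568 m, L = 0.2262 m, θ = 160°: √(L² − r² sin²θ) = 0.22536 m.
v = −0.0568·142.1·0.34202·[1 + 0.0568·-0.93969/0.22536] = -2.1068 m/s.
|v| = 2.1068 m/s.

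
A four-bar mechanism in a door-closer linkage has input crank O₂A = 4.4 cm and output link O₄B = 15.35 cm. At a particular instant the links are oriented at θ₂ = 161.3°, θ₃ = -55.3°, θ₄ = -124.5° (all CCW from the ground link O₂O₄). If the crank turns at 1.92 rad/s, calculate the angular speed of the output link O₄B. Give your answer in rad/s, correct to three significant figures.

ω₂ = 1.92 rad/s
Differentiating the loop-closure r₂e^{iθ₂}+r₃e^{iθ₃}=r₁+r₄e^{iθ₄} gives r₂ω₂e^{iθ₂}+r₃ω₃e^{iθ₃}=r₄ω₄e^{iθ₄}.
Eliminating the other unknown: ω₄ = r₂ω₂ sin(θ₂−θ₃) / [r₄ sin(θ₄−θ₃)].
Numerator sine = -0.59622; denominator sine = -0.93483.
Result = 0.044·1.92·(-0.59622) / (0.1535·(-0.93483)) = +0.35101 rad/s; magnitude 0.35101 rad/s.

0.351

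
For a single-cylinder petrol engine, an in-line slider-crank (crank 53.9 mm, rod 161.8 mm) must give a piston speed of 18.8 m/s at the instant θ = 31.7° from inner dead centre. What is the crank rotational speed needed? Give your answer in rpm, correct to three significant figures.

4920

For an in-line slider-crank, |v_piston| = rω|sinθ|·[1 + r cosθ/√(L² − r² sin²θ)].
With r = 0.0539 m, L = 0.1618 m, θ = 31.7°: the bracketed kinematic factor |dx/dθ| = 0.036476 m.
ω = v/|dx/dθ| = 18.8/0.036476 = 515.4 rad/s.
N = 60ω/(2π) = 4921.7 rpm.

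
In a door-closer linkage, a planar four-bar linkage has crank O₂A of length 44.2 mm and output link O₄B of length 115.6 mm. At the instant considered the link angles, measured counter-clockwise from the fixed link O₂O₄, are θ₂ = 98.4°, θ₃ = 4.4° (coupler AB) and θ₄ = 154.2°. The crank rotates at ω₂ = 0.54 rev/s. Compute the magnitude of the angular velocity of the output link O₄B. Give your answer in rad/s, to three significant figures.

ω₂ = 3.393 rad/s (from 0.54 rev/s).
Differentiating the loop-closure r₂e^{iθ₂}+r₃e^{iθ₃}=r₁+r₄e^{iθ₄} gives r₂ω₂e^{iθ₂}+r₃ω₃e^{iθ₃}=r₄ω₄e^{iθ₄}.
Eliminating the other unknown: ω₄ = r₂ω₂ sin(θ₂−θ₃) / [r₄ sin(θ₄−θ₃)].
Numerator sine = +0.99756; denominator sine = +0.50302.
Result = 0.0442·3.393·(+0.99756) / (0.1156·(+0.50302)) = +2.5727 rad/s; magnitude 2.5727 rad/s.

2.57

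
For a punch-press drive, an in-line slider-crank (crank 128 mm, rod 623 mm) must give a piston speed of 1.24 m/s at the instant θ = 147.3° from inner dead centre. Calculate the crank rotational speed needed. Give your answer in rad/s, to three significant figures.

21.7

For an in-line slider-crank, |v_piston| = rω|sinθ|·[1 + r cosθ/√(L² − r² sin²θ)].
With r = 0.128 m, L = 0.623 m, θ = 147.3°: the bracketed kinematic factor |dx/dθ| = 0.057121 m.
ω = v/|dx/dθ| = 1.24/0.057121 = 21.708 rad/s.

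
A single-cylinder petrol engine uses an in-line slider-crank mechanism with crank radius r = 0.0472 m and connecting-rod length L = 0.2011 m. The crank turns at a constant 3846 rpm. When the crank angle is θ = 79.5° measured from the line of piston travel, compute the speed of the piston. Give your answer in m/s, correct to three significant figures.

19.5

ω = 2π·3846/60 = 402.8 rad/s
For an in-line slider-crank, x = r cosθ + √(L² − r² sin²θ), so v = −rω sinθ·[1 + r cosθ/√(L² − r² sin²θ)].
With r = 0.0472 m, L = 0.2011 m, θ = 79.5°: √(L² − r² sin²θ) = 0.19567 m.
v = −0.0472·402.8·0.98325·[1 + 0.0472·0.18224/0.19567] = -19.513 m/s.
|v| = 19.513 m/s.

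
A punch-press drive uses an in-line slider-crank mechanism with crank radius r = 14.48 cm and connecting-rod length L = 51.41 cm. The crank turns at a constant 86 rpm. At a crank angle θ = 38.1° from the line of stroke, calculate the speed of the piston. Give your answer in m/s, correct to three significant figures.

0.986

ω = 2π·86/60 = 9.006 rad/s
For an in-line slider-crank, x = r cosθ + √(L² − r² sin²θ), so v = −rω sinθ·[1 + r cosθ/√(L² − r² sin²θ)].
With r = 0.1448 m, L = 0.5141 m, θ = 38.1°: √(L² − r² sin²θ) = 0.50628 m.
v = −0.1448·9.006·0.61704·[1 + 0.1448·0.78694/0.50628] = -0.98575 m/s.
|v| = 0.98575 m/s.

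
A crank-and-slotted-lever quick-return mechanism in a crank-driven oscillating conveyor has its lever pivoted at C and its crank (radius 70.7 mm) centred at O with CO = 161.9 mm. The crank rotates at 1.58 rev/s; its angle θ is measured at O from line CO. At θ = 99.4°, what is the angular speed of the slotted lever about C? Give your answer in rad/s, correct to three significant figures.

1.13

ω = 9.927 rad/s (from 1.58 rev/s).
Crank pin A relative to C: A = (d + r cosθ, r sinθ); lever angle φ = atan2(r sinθ, d + r cosθ).
Differentiating tanφ: φ̇ = rω(d cosθ + r)/(d² + r² + 2dr cosθ).
d² + r² + 2dr cosθ = |CA|² = 0.0274711 m²;  d cosθ + r = +0.044258 m.
|ω_lever| = |0.0707·9.927·+0.044258| / 0.0274711 = 1.1308 rad/s.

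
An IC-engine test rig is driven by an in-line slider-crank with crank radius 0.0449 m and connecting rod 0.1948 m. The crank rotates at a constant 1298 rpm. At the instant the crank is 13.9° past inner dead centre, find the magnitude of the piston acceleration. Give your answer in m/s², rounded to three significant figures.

975

ω = 2π·1298/60 = 135.9 rad/s
x(θ) = r cosθ + √(L² − r² sin²θ); with ω constant, a = ω²·d²x/dθ².
d²x/dθ² = −r cosθ − r²(cos2θ)/√u − r⁴ sin²2θ/(4u^{3/2}),  u = L² − r² sin²θ = 0.0378307 m².
Substituting r = 0.0449 m, L = 0.1948 m, θ = 13.9°: d²x/dθ² = -0.052784 m.
a = ω²·d²x/dθ² = (135.9)²·(-0.052784) = -975.23 m/s²;  |a| = 975.23 m/s².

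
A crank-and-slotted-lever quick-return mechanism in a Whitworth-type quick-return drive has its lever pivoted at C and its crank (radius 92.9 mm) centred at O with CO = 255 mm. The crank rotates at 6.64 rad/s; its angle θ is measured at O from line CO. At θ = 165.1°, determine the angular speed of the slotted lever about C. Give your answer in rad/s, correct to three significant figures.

3.40

ω = 6.64 rad/s
Crank pin A relative to C: A = (d + r cosθ, r sinθ); lever angle φ = atan2(r sinθ, d + r cosθ).
Differentiating tanφ: φ̇ = rω(d cosθ + r)/(d² + r² + 2dr cosθ).
d² + r² + 2dr cosθ = |CA|² = 0.0278695 m²;  d cosθ + r = -0.15353 m.
|ω_lever| = |0.0929·6.64·-0.15353| / 0.0278695 = 3.3981 rad/s.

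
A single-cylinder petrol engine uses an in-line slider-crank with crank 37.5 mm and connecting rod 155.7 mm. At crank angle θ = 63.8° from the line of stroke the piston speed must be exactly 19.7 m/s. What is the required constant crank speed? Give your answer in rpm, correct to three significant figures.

For an in-line slider-crank, |v_piston| = rω|sinθ|·[1 + r cosθ/√(L² − r² sin²θ)].
With r = 0.0375 m, L = 0.1557 m, θ = 63.8°: the bracketed kinematic factor |dx/dθ| = 0.037312 m.
ω = v/|dx/dθ| = 19.7/0.037312 = 527.98 rad/s.
N = 60ω/(2π) = 5041.9 rpm.

5040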